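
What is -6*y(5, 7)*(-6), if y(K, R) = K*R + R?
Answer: 1512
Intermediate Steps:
y(K, R) = R + K*R
-6*y(5, 7)*(-6) = -42*(1 + 5)*(-6) = -42*6*(-6) = -6*42*(-6) = -252*(-6) = 1512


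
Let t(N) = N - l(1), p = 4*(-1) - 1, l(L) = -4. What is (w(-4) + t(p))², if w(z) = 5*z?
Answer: 441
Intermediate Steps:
p = -5 (p = -4 - 1 = -5)
t(N) = 4 + N (t(N) = N - 1*(-4) = N + 4 = 4 + N)
(w(-4) + t(p))² = (5*(-4) + (4 - 5))² = (-20 - 1)² = (-21)² = 441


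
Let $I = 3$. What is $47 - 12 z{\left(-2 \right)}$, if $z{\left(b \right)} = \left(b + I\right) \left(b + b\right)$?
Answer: $95$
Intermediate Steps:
$z{\left(b \right)} = 2 b \left(3 + b\right)$ ($z{\left(b \right)} = \left(b + 3\right) \left(b + b\right) = \left(3 + b\right) 2 b = 2 b \left(3 + b\right)$)
$47 - 12 z{\left(-2 \right)} = 47 - 12 \cdot 2 \left(-2\right) \left(3 - 2\right) = 47 - 12 \cdot 2 \left(-2\right) 1 = 47 - -48 = 47 + 48 = 95$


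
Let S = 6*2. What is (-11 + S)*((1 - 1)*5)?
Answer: 0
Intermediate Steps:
S = 12
(-11 + S)*((1 - 1)*5) = (-11 + 12)*((1 - 1)*5) = 1*(0*5) = 1*0 = 0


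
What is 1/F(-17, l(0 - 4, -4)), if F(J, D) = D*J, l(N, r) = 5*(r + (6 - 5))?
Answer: 1/255 ≈ 0.0039216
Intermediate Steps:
l(N, r) = 5 + 5*r (l(N, r) = 5*(r + 1) = 5*(1 + r) = 5 + 5*r)
1/F(-17, l(0 - 4, -4)) = 1/((5 + 5*(-4))*(-17)) = 1/((5 - 20)*(-17)) = 1/(-15*(-17)) = 1/255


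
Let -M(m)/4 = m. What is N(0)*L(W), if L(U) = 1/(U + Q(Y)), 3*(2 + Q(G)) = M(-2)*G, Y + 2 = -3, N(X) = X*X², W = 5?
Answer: 0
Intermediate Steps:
N(X) = X³
M(m) = -4*m
Y = -5 (Y = -2 - 3 = -5)
Q(G) = -2 + 8*G/3 (Q(G) = -2 + ((-4*(-2))*G)/3 = -2 + (8*G)/3 = -2 + 8*G/3)
L(U) = 1/(-46/3 + U) (L(U) = 1/(U + (-2 + (8/3)*(-5))) = 1/(U + (-2 - 40/3)) = 1/(U - 46/3) = 1/(-46/3 + U))
N(0)*L(W) = 0³*(3/(-46 + 3*5)) = 0*(3/(-46 + 15)) = 0*(3/(-31)) = 0*(3*(-1/31)) = 0*(-3/31) = 0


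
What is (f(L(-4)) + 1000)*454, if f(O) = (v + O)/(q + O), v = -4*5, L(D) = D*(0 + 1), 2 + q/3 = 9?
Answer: 7707104/17 ≈ 4.5336e+5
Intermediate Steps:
q = 21 (q = -6 + 3*9 = -6 + 27 = 21)
L(D) = D (L(D) = D*1 = D)
v = -20
f(O) = (-20 + O)/(21 + O)
(f(L(-4)) + 1000)*454 = ((-20 - 4)/(21 - 4) + 1000)*454 = (-24/17 + 1000)*454 = (16976/17)*454 = 7707104/17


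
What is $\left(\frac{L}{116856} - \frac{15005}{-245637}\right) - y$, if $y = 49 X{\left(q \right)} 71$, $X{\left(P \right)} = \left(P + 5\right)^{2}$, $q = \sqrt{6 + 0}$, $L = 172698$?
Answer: $- \frac{57327231170093}{531558468} - 34790 \sqrt{6} \approx -1.9307 \cdot 10^{5}$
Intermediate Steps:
$q = \sqrt{6} \approx 2.4495$
$X{\left(P \right)} = \left(5 + P\right)^{2}$
$y = 3479 \left(5 + \sqrt{6}\right)^{2}$ ($y = 49 \left(5 + \sqrt{6}\right)^{2} \cdot 71 = 3479 \left(5 + \sqrt{6}\right)^{2} \approx 1.9307 \cdot 10^{5}$)
$\left(\frac{L}{116856} - \frac{15005}{-245637}\right) - y = \left(\frac{172698}{116856} - \frac{15005}{-245637}\right) - \left(107849 + 34790 \sqrt{6}\right) = \left(172698 \cdot \frac{1}{116856} - - \frac{15005}{245637}\right) - \left(107849 + 34790 \sqrt{6}\right) = \left(\frac{28783}{19476} + \frac{15005}{245637}\right) - \left(107849 + 34790 \sqrt{6}\right) = \frac{818045239}{531558468} - \left(107849 + 34790 \sqrt{6}\right) = - \frac{57327231170093}{531558468} - 34790 \sqrt{6}$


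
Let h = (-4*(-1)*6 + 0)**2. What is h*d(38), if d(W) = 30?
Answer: 17280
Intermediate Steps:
h = 576 (h = (4*6 + 0)**2 = (24 + 0)**2 = 24**2 = 576)
h*d(38) = 576*30 = 17280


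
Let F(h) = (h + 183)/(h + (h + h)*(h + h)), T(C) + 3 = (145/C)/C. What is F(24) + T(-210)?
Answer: -4975469/1711080 ≈ -2.9078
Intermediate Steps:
T(C) = -3 + 145/C² (T(C) = -3 + (145/C)/C = -3 + 145/C²)
F(h) = (183 + h)/(h + 4*h²) (F(h) = (183 + h)/(h + (2*h)*(2*h)) = (183 + h)/(h + 4*h²))
F(24) + T(-210) = (183 + 24)/(24*(1 + 4*24)) + (-3 + 145/(-210)²) = (1/24)*207/(1 + 96) + (-3 + 145*(1/44100)) = (1/24)*207/97 + (-3 + 29/8820) = (1/24)*(1/97)*207 - 26431/8820 = 69/776 - 26431/8820 = -4975469/1711080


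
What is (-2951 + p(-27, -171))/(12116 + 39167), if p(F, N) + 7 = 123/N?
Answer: -168647/2923131 ≈ -0.057694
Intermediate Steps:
p(F, N) = -7 + 123/N
(-2951 + p(-27, -171))/(12116 + 39167) = (-2951 + (-7 + 123/(-171)))/(12116 + 39167) = (-2951 + (-7 + 123*(-1/171)))/51283 = (-2951 + (-7 - 41/57))*(1/51283) = (-2951 - 440/57)*(1/51283) = -168647/57*1/51283 = -168647/2923131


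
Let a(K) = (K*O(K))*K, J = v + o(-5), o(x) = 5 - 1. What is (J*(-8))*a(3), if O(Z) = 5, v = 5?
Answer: -3240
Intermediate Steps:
o(x) = 4
J = 9 (J = 5 + 4 = 9)
a(K) = 5*K² (a(K) = (K*5)*K = (5*K)*K = 5*K²)
(J*(-8))*a(3) = (9*(-8))*(5*3²) = -360*9 = -72*45 = -3240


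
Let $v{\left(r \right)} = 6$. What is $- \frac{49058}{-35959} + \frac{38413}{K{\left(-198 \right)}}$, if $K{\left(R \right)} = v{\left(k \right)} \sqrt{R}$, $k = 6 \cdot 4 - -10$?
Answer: $\frac{49058}{35959} - \frac{38413 i \sqrt{22}}{396} \approx 1.3643 - 454.98 i$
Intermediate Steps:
$k = 34$ ($k = 24 + 10 = 34$)
$K{\left(R \right)} = 6 \sqrt{R}$
$- \frac{49058}{-35959} + \frac{38413}{K{\left(-198 \right)}} = - \frac{49058}{-35959} + \frac{38413}{6 \sqrt{-198}} = \left(-49058\right) \left(- \frac{1}{35959}\right) + \frac{38413}{6 \cdot 3 i \sqrt{22}} = \frac{49058}{35959} + \frac{38413}{18 i \sqrt{22}} = \frac{49058}{35959} + 38413 \left(- \frac{i \sqrt{22}}{396}\right) = \frac{49058}{35959} - \frac{38413 i \sqrt{22}}{396}$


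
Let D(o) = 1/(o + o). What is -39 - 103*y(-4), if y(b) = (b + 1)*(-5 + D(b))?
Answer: -12981/8 ≈ -1622.6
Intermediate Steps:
D(o) = 1/(2*o)
y(b) = (1 + b)*(-5 + 1/(2*b)) (y(b) = (b + 1)*(-5 + 1/(2*b)) = (1 + b)*(-5 + 1/(2*b)))
-39 - 103*y(-4) = -39 - 103*(1 - 1*(-4)*(9 + 10*(-4)))/(2*(-4)) = -39 - 103*(-1)*(1 - 1*(-4)*(9 - 40))/(2*4) = -39 - 103*(-1)*(1 - 1*(-4)*(-31))/(2*4) = -39 - 103*(-1)*(1 - 124)/(2*4) = -39 - 103*(-1)*(-123)/(2*4) = -39 - 103*123/8 = -39 - 12669/8 = -12981/8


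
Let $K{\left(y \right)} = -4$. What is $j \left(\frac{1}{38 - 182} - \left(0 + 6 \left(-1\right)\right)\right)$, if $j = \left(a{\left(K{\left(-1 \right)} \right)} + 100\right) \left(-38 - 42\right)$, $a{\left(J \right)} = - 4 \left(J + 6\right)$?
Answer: $- \frac{396980}{9} \approx -44109.0$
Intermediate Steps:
$a{\left(J \right)} = -24 - 4 J$ ($a{\left(J \right)} = - 4 \left(6 + J\right) = -24 - 4 J$)
$j = -7360$ ($j = \left(\left(-24 - -16\right) + 100\right) \left(-38 - 42\right) = \left(\left(-24 + 16\right) + 100\right) \left(-80\right) = \left(-8 + 100\right) \left(-80\right) = 92 \left(-80\right) = -7360$)
$j \left(\frac{1}{38 - 182} - \left(0 + 6 \left(-1\right)\right)\right) = - 7360 \left(\frac{1}{38 - 182} - \left(0 + 6 \left(-1\right)\right)\right) = - 7360 \left(\frac{1}{-144} - \left(0 - 6\right)\right) = - 7360 \left(- \frac{1}{144} - -6\right) = - 7360 \left(- \frac{1}{144} + 6\right) = \left(-7360\right) \frac{863}{144} = - \frac{396980}{9}$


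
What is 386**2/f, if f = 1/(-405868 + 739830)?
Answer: 49759002152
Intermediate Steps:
f = 1/333962 ≈ 2.9944e-6
386**2/f = 386**2/(1/333962) = 148996*333962 = 49759002152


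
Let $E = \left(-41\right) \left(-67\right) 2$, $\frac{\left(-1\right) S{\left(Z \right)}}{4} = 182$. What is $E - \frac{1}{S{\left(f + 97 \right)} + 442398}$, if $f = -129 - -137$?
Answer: $\frac{2426534979}{441670} \approx 5494.0$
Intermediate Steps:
$f = 8$ ($f = -129 + 137 = 8$)
$S{\left(Z \right)} = -728$ ($S{\left(Z \right)} = \left(-4\right) 182 = -728$)
$E = 5494$ ($E = 2747 \cdot 2 = 5494$)
$E - \frac{1}{S{\left(f + 97 \right)} + 442398} = 5494 - \frac{1}{-728 + 442398} = 5494 - \frac{1}{441670} = \frac{2426534979}{441670}$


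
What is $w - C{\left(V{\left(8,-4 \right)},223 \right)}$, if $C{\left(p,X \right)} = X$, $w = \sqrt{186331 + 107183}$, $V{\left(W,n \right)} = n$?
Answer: $-223 + \sqrt{293514} \approx 318.77$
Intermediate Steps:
$w = \sqrt{293514} \approx 541.77$
$w - C{\left(V{\left(8,-4 \right)},223 \right)} = \sqrt{293514} - 223 = -223 + \sqrt{293514}$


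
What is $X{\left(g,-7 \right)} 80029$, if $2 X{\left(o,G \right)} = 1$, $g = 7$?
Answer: $\frac{80029}{2} \approx 40015.0$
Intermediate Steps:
$X{\left(o,G \right)} = \frac{1}{2}$ ($X{\left(o,G \right)} = \frac{1}{2} \cdot 1 = \frac{1}{2}$)
$X{\left(g,-7 \right)} 80029 = \frac{1}{2} \cdot 80029 = \frac{80029}{2}$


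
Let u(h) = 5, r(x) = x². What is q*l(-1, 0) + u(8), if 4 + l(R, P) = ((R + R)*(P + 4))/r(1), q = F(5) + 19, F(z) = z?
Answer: -283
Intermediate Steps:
q = 24 (q = 5 + 19 = 24)
l(R, P) = -4 + 2*R*(4 + P) (l(R, P) = -4 + ((R + R)*(P + 4))/(1²) = -4 + ((2*R)*(4 + P))/1 = -4 + (2*R*(4 + P))*1 = -4 + 2*R*(4 + P))
q*l(-1, 0) + u(8) = 24*(-4 + 8*(-1) + 2*0*(-1)) + 5 = 24*(-4 - 8 + 0) + 5 = 24*(-12) + 5 = -288 + 5 = -283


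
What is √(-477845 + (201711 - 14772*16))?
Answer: I*√512486 ≈ 715.88*I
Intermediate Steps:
√(-477845 + (201711 - 14772*16)) = √(-477845 + (201711 - 1*236352)) = √(-477845 + (201711 - 236352)) = √(-477845 - 34641) = √(-512486) = I*√512486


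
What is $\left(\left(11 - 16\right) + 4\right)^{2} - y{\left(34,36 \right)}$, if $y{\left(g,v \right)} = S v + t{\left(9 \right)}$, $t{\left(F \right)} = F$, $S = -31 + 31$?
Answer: $-8$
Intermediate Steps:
$S = 0$
$y{\left(g,v \right)} = 9$ ($y{\left(g,v \right)} = 0 v + 9 = 0 + 9 = 9$)
$\left(\left(11 - 16\right) + 4\right)^{2} - y{\left(34,36 \right)} = \left(\left(11 - 16\right) + 4\right)^{2} - 9 = \left(-5 + 4\right)^{2} - 9 = \left(-1\right)^{2} - 9 = 1 - 9 = -8$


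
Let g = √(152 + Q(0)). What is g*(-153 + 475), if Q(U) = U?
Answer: 644*√38 ≈ 3969.9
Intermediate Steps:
g = 2*√38 (g = √(152 + 0) = √152 = 2*√38 ≈ 12.329)
g*(-153 + 475) = (2*√38)*(-153 + 475) = (2*√38)*322 = 644*√38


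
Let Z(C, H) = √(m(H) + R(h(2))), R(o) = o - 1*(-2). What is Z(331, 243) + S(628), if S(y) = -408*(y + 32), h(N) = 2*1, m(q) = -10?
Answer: -269280 + I*√6 ≈ -2.6928e+5 + 2.4495*I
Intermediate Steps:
h(N) = 2
S(y) = -13056 - 408*y (S(y) = -408*(32 + y) = -13056 - 408*y)
R(o) = 2 + o (R(o) = o + 2 = 2 + o)
Z(C, H) = I*√6 (Z(C, H) = √(-10 + (2 + 2)) = √(-10 + 4) = √(-6) = I*√6)
Z(331, 243) + S(628) = I*√6 + (-13056 - 408*628) = I*√6 + (-13056 - 256224) = I*√6 - 269280 = -269280 + I*√6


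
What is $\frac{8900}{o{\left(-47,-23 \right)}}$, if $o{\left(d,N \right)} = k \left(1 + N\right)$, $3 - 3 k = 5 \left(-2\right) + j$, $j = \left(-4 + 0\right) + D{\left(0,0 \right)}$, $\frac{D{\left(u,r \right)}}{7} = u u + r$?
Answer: $- \frac{13350}{187} \approx -71.39$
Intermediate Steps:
$D{\left(u,r \right)} = 7 r + 7 u^{2}$ ($D{\left(u,r \right)} = 7 \left(u u + r\right) = 7 \left(u^{2} + r\right) = 7 \left(r + u^{2}\right) = 7 r + 7 u^{2}$)
$j = -4$ ($j = \left(-4 + 0\right) + \left(7 \cdot 0 + 7 \cdot 0^{2}\right) = -4 + \left(0 + 7 \cdot 0\right) = -4 + \left(0 + 0\right) = -4 + 0 = -4$)
$k = \frac{17}{3}$ ($k = 1 - \frac{5 \left(-2\right) - 4}{3} = 1 - \frac{-10 - 4}{3} = 1 - - \frac{14}{3} = 1 + \frac{14}{3} = \frac{17}{3} \approx 5.6667$)
$o{\left(d,N \right)} = \frac{17}{3} + \frac{17 N}{3}$ ($o{\left(d,N \right)} = \frac{17 \left(1 + N\right)}{3} = \frac{17}{3} + \frac{17 N}{3}$)
$\frac{8900}{o{\left(-47,-23 \right)}} = \frac{8900}{\frac{17}{3} + \frac{17}{3} \left(-23\right)} = \frac{8900}{\frac{17}{3} - \frac{391}{3}} = \frac{8900}{- \frac{374}{3}} = 8900 \left(- \frac{3}{374}\right) = - \frac{13350}{187}$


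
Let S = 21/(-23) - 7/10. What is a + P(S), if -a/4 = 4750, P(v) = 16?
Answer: -18984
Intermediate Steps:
S = -371/230 (S = 21*(-1/23) - 7*⅒ = -21/23 - 7/10 = -371/230 ≈ -1.6130)
a = -19000 (a = -4*4750 = -19000)
a + P(S) = -19000 + 16 = -18984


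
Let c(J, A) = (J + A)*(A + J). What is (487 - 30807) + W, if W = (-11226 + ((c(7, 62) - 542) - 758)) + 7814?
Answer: -30271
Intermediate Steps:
c(J, A) = (A + J)**2 (c(J, A) = (A + J)*(A + J) = (A + J)**2)
W = 49 (W = (-11226 + (((62 + 7)**2 - 542) - 758)) + 7814 = (-11226 + ((69**2 - 542) - 758)) + 7814 = (-11226 + ((4761 - 542) - 758)) + 7814 = (-11226 + (4219 - 758)) + 7814 = (-11226 + 3461) + 7814 = -7765 + 7814 = 49)
(487 - 30807) + W = (487 - 30807) + 49 = -30320 + 49 = -30271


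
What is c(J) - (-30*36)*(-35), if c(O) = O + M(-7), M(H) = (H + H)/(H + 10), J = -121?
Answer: -113777/3 ≈ -37926.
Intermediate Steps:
M(H) = 2*H/(10 + H) (M(H) = (2*H)/(10 + H) = 2*H/(10 + H))
c(O) = -14/3 + O (c(O) = O + 2*(-7)/(10 - 7) = O + 2*(-7)/3 = O + 2*(-7)*(⅓) = O - 14/3 = -14/3 + O)
c(J) - (-30*36)*(-35) = (-14/3 - 121) - (-30*36)*(-35) = -377/3 - (-1080)*(-35) = -377/3 - 1*37800 = -377/3 - 37800 = -113777/3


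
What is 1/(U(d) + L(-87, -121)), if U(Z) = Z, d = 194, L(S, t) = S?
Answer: 1/107 ≈ 0.0093458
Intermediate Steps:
1/(U(d) + L(-87, -121)) = 1/(194 - 87) = 1/107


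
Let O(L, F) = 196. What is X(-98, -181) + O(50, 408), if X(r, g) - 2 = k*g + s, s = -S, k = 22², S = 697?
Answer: -88103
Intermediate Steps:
k = 484
s = -697 (s = -1*697 = -697)
X(r, g) = -695 + 484*g (X(r, g) = 2 + (484*g - 697) = 2 + (-697 + 484*g) = -695 + 484*g)
X(-98, -181) + O(50, 408) = (-695 + 484*(-181)) + 196 = (-695 - 87604) + 196 = -88299 + 196 = -88103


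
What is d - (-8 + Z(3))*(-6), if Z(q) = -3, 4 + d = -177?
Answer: -247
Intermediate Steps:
d = -181 (d = -4 - 177 = -181)
d - (-8 + Z(3))*(-6) = -181 - (-8 - 3)*(-6) = -181 - (-11)*(-6) = -181 - 1*66 = -181 - 66 = -247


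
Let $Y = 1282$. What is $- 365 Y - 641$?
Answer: $-468571$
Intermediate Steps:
$- 365 Y - 641 = \left(-365\right) 1282 - 641 = -467930 - 641 = -468571$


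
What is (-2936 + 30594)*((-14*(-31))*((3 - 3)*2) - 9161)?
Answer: -253374938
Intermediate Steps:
(-2936 + 30594)*((-14*(-31))*((3 - 3)*2) - 9161) = 27658*(434*(0*2) - 9161) = 27658*(434*0 - 9161) = 27658*(0 - 9161) = 27658*(-9161) = -253374938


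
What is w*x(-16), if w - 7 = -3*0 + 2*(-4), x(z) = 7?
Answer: -7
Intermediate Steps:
w = -1 (w = 7 + (-3*0 + 2*(-4)) = 7 + (0 - 8) = 7 - 8 = -1)
w*x(-16) = -1*7 = -7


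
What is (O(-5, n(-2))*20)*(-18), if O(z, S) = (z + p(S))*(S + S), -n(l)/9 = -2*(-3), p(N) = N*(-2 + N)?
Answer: 117378720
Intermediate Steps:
n(l) = -54 (n(l) = -(-18)*(-3) = -9*6 = -54)
O(z, S) = 2*S*(z + S*(-2 + S)) (O(z, S) = (z + S*(-2 + S))*(S + S) = (z + S*(-2 + S))*(2*S) = 2*S*(z + S*(-2 + S)))
(O(-5, n(-2))*20)*(-18) = ((2*(-54)*(-5 - 54*(-2 - 54)))*20)*(-18) = ((2*(-54)*(-5 - 54*(-56)))*20)*(-18) = ((2*(-54)*(-5 + 3024))*20)*(-18) = ((2*(-54)*3019)*20)*(-18) = -326052*20*(-18) = -6521040*(-18) = 117378720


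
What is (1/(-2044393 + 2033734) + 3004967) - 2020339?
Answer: 10495149851/10659 ≈ 9.8463e+5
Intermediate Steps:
(1/(-2044393 + 2033734) + 3004967) - 2020339 = (1/(-10659) + 3004967) - 2020339 = (-1/10659 + 3004967) - 2020339 = 32029943252/10659 - 2020339 = 10495149851/10659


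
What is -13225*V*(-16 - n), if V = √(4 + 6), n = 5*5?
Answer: 542225*√10 ≈ 1.7147e+6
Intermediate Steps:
n = 25
V = √10 ≈ 3.1623
-13225*V*(-16 - n) = -13225*√10*(-16 - 1*25) = -13225*√10*(-16 - 25) = -13225*√10*(-41) = -(-542225)*√10 = 542225*√10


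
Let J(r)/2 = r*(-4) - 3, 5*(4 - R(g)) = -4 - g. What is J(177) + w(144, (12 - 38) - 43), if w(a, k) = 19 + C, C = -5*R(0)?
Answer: -1427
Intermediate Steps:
R(g) = 24/5 + g/5 (R(g) = 4 - (-4 - g)/5 = 4 + (⅘ + g/5) = 24/5 + g/5)
C = -24 (C = -5*(24/5 + (⅕)*0) = -5*(24/5 + 0) = -5*24/5 = -24)
J(r) = -6 - 8*r (J(r) = 2*(r*(-4) - 3) = 2*(-4*r - 3) = 2*(-3 - 4*r) = -6 - 8*r)
w(a, k) = -5 (w(a, k) = 19 - 24 = -5)
J(177) + w(144, (12 - 38) - 43) = (-6 - 8*177) - 5 = (-6 - 1416) - 5 = -1422 - 5 = -1427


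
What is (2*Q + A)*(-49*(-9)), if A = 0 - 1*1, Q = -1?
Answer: -1323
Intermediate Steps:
A = -1 (A = 0 - 1 = -1)
(2*Q + A)*(-49*(-9)) = (2*(-1) - 1)*(-49*(-9)) = (-2 - 1)*441 = -3*441 = -1323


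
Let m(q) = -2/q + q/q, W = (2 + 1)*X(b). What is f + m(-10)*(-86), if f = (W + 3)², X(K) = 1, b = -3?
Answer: -336/5 ≈ -67.200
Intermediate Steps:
W = 3 (W = (2 + 1)*1 = 3*1 = 3)
m(q) = 1 - 2/q (m(q) = -2/q + 1 = 1 - 2/q)
f = 36 (f = (3 + 3)² = 6² = 36)
f + m(-10)*(-86) = 36 + ((-2 - 10)/(-10))*(-86) = 36 - ⅒*(-12)*(-86) = 36 + (6/5)*(-86) = 36 - 516/5 = -336/5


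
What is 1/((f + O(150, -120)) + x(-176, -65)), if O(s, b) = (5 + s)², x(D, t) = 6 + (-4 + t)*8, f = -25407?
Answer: -1/1928 ≈ -0.00051867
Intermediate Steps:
x(D, t) = -26 + 8*t (x(D, t) = 6 + (-32 + 8*t) = -26 + 8*t)
1/((f + O(150, -120)) + x(-176, -65)) = 1/((-25407 + (5 + 150)²) + (-26 + 8*(-65))) = 1/((-25407 + 155²) + (-26 - 520)) = 1/((-25407 + 24025) - 546) = 1/(-1382 - 546) = 1/(-1928) = -1/1928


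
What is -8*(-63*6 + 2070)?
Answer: -13536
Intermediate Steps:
-8*(-63*6 + 2070) = -8*(-378 + 2070) = -8*1692 = -13536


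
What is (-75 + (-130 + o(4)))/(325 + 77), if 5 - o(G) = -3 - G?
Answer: -193/402 ≈ -0.48010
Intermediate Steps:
o(G) = 8 + G (o(G) = 5 - (-3 - G) = 5 + (3 + G) = 8 + G)
(-75 + (-130 + o(4)))/(325 + 77) = (-75 + (-130 + (8 + 4)))/(325 + 77) = (-75 + (-130 + 12))/402 = (-75 - 118)*(1/402) = -193*1/402 = -193/402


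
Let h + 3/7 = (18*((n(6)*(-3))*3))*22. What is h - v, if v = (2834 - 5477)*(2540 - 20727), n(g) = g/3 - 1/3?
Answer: -336519270/7 ≈ -4.8074e+7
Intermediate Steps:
n(g) = -1/3 + g/3 (n(g) = g*(1/3) - 1*1/3 = g/3 - 1/3 = -1/3 + g/3)
v = 48068241 (v = -2643*(-18187) = 48068241)
h = -41583/7 (h = -3/7 + (18*(((-1/3 + (1/3)*6)*(-3))*3))*22 = -3/7 + (18*(((-1/3 + 2)*(-3))*3))*22 = -3/7 + (18*(((5/3)*(-3))*3))*22 = -3/7 + (18*(-5*3))*22 = -3/7 + (18*(-15))*22 = -3/7 - 270*22 = -3/7 - 5940 = -41583/7 ≈ -5940.4)
h - v = -41583/7 - 1*48068241 = -41583/7 - 48068241 = -336519270/7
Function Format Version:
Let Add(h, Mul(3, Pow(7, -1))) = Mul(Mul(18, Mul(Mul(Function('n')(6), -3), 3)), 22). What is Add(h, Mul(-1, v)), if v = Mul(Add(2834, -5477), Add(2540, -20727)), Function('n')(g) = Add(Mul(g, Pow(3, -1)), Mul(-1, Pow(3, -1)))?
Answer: Rational(-336519270, 7) ≈ -4.8074e+7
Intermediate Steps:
Function('n')(g) = Add(Rational(-1, 3), Mul(Rational(1, 3), g)) (Function('n')(g) = Add(Mul(g, Rational(1, 3)), Mul(-1, Rational(1, 3))) = Add(Mul(Rational(1, 3), g), Rational(-1, 3)) = Add(Rational(-1, 3), Mul(Rational(1, 3), g)))
v = 48068241 (v = Mul(-2643, -18187) = 48068241)
h = Rational(-41583, 7) (h = Add(Rational(-3, 7), Mul(Mul(18, Mul(Mul(Add(Rational(-1, 3), Mul(Rational(1, 3), 6)), -3), 3)), 22)) = Add(Rational(-3, 7), Mul(Mul(18, Mul(Mul(Add(Rational(-1, 3), 2), -3), 3)), 22)) = Add(Rational(-3, 7), Mul(Mul(18, Mul(Mul(Rational(5, 3), -3), 3)), 22)) = Add(Rational(-3, 7), Mul(Mul(18, Mul(-5, 3)), 22)) = Add(Rational(-3, 7), Mul(Mul(18, -15), 22)) = Add(Rational(-3, 7), Mul(-270, 22)) = Add(Rational(-3, 7), -5940) = Rational(-41583, 7) ≈ -5940.4)
Add(h, Mul(-1, v)) = Add(Rational(-41583, 7), Mul(-1, 48068241)) = Add(Rational(-41583, 7), -48068241) = Rational(-336519270, 7)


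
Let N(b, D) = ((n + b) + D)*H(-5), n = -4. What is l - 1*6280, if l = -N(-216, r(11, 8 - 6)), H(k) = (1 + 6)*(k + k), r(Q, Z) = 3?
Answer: -21470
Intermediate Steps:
H(k) = 14*k (H(k) = 7*(2*k) = 14*k)
N(b, D) = 280 - 70*D - 70*b (N(b, D) = ((-4 + b) + D)*(14*(-5)) = (-4 + D + b)*(-70) = 280 - 70*D - 70*b)
l = -15190 (l = -(280 - 70*3 - 70*(-216)) = -(280 - 210 + 15120) = -1*15190 = -15190)
l - 1*6280 = -15190 - 1*6280 = -15190 - 6280 = -21470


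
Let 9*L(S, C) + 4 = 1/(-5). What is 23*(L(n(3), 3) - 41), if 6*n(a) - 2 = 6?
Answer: -14306/15 ≈ -953.73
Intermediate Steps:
n(a) = 4/3 (n(a) = 1/3 + (1/6)*6 = 1/3 + 1 = 4/3)
L(S, C) = -7/15 (L(S, C) = -4/9 + (1/9)/(-5) = -4/9 + (1/9)*(-1/5) = -4/9 - 1/45 = -7/15)
23*(L(n(3), 3) - 41) = 23*(-7/15 - 41) = 23*(-622/15) = -14306/15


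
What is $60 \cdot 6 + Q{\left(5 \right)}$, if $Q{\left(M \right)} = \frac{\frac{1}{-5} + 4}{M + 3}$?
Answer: $\frac{14419}{40} \approx 360.48$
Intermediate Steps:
$Q{\left(M \right)} = \frac{19}{5 \left(3 + M\right)}$ ($Q{\left(M \right)} = \frac{- \frac{1}{5} + 4}{3 + M} = \frac{19}{5 \left(3 + M\right)}$)
$60 \cdot 6 + Q{\left(5 \right)} = 60 \cdot 6 + \frac{19}{5 \left(3 + 5\right)} = 360 + \frac{19}{5 \cdot 8} = 360 + \frac{19}{5} \cdot \frac{1}{8} = 360 + \frac{19}{40} = \frac{14419}{40}$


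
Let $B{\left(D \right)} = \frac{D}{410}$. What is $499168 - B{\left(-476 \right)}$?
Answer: $\frac{102329678}{205} \approx 4.9917 \cdot 10^{5}$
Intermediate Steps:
$B{\left(D \right)} = \frac{D}{410}$ ($B{\left(D \right)} = D \frac{1}{410} = \frac{D}{410}$)
$499168 - B{\left(-476 \right)} = 499168 - \frac{1}{410} \left(-476\right) = 499168 - - \frac{238}{205} = 499168 + \frac{238}{205} = \frac{102329678}{205}$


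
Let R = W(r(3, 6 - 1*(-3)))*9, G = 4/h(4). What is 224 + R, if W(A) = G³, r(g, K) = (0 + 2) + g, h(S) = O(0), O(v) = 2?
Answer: 296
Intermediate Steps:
h(S) = 2
G = 2 (G = 4/2 = (½)*4 = 2)
r(g, K) = 2 + g
W(A) = 8 (W(A) = 2³ = 8)
R = 72 (R = 8*9 = 72)
224 + R = 224 + 72 = 296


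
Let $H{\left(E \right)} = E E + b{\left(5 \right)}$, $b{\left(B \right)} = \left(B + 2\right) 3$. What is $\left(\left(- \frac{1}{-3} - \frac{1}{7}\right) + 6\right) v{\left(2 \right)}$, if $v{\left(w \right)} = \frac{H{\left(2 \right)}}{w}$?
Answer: $\frac{1625}{21} \approx 77.381$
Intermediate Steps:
$b{\left(B \right)} = 6 + 3 B$ ($b{\left(B \right)} = \left(2 + B\right) 3 = 6 + 3 B$)
$H{\left(E \right)} = 21 + E^{2}$ ($H{\left(E \right)} = E E + \left(6 + 3 \cdot 5\right) = E^{2} + \left(6 + 15\right) = E^{2} + 21 = 21 + E^{2}$)
$v{\left(w \right)} = \frac{25}{w}$ ($v{\left(w \right)} = \frac{21 + 2^{2}}{w} = \frac{21 + 4}{w} = \frac{25}{w}$)
$\left(\left(- \frac{1}{-3} - \frac{1}{7}\right) + 6\right) v{\left(2 \right)} = \left(\left(- \frac{1}{-3} - \frac{1}{7}\right) + 6\right) \frac{25}{2} = \left(\left(\left(-1\right) \left(- \frac{1}{3}\right) - \frac{1}{7}\right) + 6\right) 25 \cdot \frac{1}{2} = \left(\left(\frac{1}{3} - \frac{1}{7}\right) + 6\right) \frac{25}{2} = \left(\frac{4}{21} + 6\right) \frac{25}{2} = \frac{130}{21} \cdot \frac{25}{2} = \frac{1625}{21}$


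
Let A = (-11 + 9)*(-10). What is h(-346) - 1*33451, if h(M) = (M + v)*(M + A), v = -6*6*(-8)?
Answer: -14543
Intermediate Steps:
A = 20 (A = -2*(-10) = 20)
v = 288 (v = -36*(-8) = 288)
h(M) = (20 + M)*(288 + M) (h(M) = (M + 288)*(M + 20) = (288 + M)*(20 + M) = (20 + M)*(288 + M))
h(-346) - 1*33451 = (5760 + (-346)² + 308*(-346)) - 1*33451 = (5760 + 119716 - 106568) - 33451 = 18908 - 33451 = -14543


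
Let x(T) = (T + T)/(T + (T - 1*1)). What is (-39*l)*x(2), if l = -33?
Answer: 1716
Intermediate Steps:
x(T) = 2*T/(-1 + 2*T) (x(T) = (2*T)/(T + (T - 1)) = (2*T)/(T + (-1 + T)) = (2*T)/(-1 + 2*T) = 2*T/(-1 + 2*T))
(-39*l)*x(2) = (-39*(-33))*(2*2/(-1 + 2*2)) = 1287*(2*2/(-1 + 4)) = 1287*(2*2/3) = 1287*(2*2*(1/3)) = 1287*(4/3) = 1716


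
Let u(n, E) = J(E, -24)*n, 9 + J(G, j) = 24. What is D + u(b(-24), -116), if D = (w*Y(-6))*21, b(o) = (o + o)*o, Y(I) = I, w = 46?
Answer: 11484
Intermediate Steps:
J(G, j) = 15 (J(G, j) = -9 + 24 = 15)
b(o) = 2*o² (b(o) = (2*o)*o = 2*o²)
u(n, E) = 15*n
D = -5796 (D = (46*(-6))*21 = -276*21 = -5796)
D + u(b(-24), -116) = -5796 + 15*(2*(-24)²) = -5796 + 15*(2*576) = -5796 + 15*1152 = -5796 + 17280 = 11484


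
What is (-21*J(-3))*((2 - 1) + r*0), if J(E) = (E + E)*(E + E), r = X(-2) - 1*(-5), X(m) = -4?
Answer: -756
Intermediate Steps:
r = 1 (r = -4 - 1*(-5) = -4 + 5 = 1)
J(E) = 4*E**2 (J(E) = (2*E)*(2*E) = 4*E**2)
(-21*J(-3))*((2 - 1) + r*0) = (-84*(-3)**2)*((2 - 1) + 1*0) = (-84*9)*(1 + 0) = -21*36*1 = -756*1 = -756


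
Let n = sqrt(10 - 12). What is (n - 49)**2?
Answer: (49 - I*sqrt(2))**2 ≈ 2399.0 - 138.59*I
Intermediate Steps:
n = I*sqrt(2) (n = sqrt(-2) = I*sqrt(2) ≈ 1.4142*I)
(n - 49)**2 = (I*sqrt(2) - 49)**2 = (-49 + I*sqrt(2))**2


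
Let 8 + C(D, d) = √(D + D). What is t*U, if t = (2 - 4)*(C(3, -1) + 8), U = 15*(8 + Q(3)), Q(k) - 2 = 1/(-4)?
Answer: -585*√6/2 ≈ -716.48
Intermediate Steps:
Q(k) = 7/4 (Q(k) = 2 + 1/(-4) = 2 - ¼ = 7/4)
U = 585/4 (U = 15*(8 + 7/4) = 15*(39/4) = 585/4 ≈ 146.25)
C(D, d) = -8 + √2*√D (C(D, d) = -8 + √(D + D) = -8 + √(2*D) = -8 + √2*√D)
t = -2*√6 (t = (2 - 4)*((-8 + √2*√3) + 8) = -2*((-8 + √6) + 8) = -2*√6 ≈ -4.8990)
t*U = -2*√6*(585/4) = -585*√6/2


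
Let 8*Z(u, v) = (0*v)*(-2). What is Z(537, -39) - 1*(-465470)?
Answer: 465470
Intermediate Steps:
Z(u, v) = 0 (Z(u, v) = ((0*v)*(-2))/8 = (0*(-2))/8 = (⅛)*0 = 0)
Z(537, -39) - 1*(-465470) = 0 - 1*(-465470) = 0 + 465470 = 465470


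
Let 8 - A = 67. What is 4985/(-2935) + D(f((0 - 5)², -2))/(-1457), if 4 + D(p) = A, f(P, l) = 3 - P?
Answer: -1415648/855259 ≈ -1.6552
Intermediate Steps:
A = -59 (A = 8 - 1*67 = 8 - 67 = -59)
D(p) = -63 (D(p) = -4 - 59 = -63)
4985/(-2935) + D(f((0 - 5)², -2))/(-1457) = 4985/(-2935) - 63/(-1457) = 4985*(-1/2935) - 63*(-1/1457) = -997/587 + 63/1457 = -1415648/855259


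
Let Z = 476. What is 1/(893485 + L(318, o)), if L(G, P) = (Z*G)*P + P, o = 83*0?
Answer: 1/893485 ≈ 1.1192e-6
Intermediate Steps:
o = 0
L(G, P) = P + 476*G*P (L(G, P) = (476*G)*P + P = 476*G*P + P = P + 476*G*P)
1/(893485 + L(318, o)) = 1/(893485 + 0*(1 + 476*318)) = 1/(893485 + 0*(1 + 151368)) = 1/(893485 + 0*151369) = 1/(893485 + 0) = 1/893485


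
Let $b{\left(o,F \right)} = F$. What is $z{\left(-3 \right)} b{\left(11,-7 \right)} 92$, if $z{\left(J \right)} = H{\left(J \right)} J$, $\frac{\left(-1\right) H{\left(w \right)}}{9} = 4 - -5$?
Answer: $-156492$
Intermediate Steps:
$H{\left(w \right)} = -81$ ($H{\left(w \right)} = - 9 \left(4 - -5\right) = - 9 \left(4 + 5\right) = \left(-9\right) 9 = -81$)
$z{\left(J \right)} = - 81 J$
$z{\left(-3 \right)} b{\left(11,-7 \right)} 92 = \left(-81\right) \left(-3\right) \left(-7\right) 92 = 243 \left(-7\right) 92 = \left(-1701\right) 92 = -156492$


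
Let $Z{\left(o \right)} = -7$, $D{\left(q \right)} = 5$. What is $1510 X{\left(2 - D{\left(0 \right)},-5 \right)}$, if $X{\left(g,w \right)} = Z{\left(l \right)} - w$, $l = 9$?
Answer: $-3020$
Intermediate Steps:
$X{\left(g,w \right)} = -7 - w$
$1510 X{\left(2 - D{\left(0 \right)},-5 \right)} = 1510 \left(-7 - -5\right) = 1510 \left(-7 + 5\right) = 1510 \left(-2\right) = -3020$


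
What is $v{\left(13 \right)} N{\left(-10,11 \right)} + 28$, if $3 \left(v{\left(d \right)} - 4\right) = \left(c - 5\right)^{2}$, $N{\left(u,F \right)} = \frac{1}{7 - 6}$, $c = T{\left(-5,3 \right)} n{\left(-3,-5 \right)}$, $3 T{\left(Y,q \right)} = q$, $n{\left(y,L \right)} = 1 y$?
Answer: $\frac{160}{3} \approx 53.333$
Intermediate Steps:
$n{\left(y,L \right)} = y$
$T{\left(Y,q \right)} = \frac{q}{3}$
$c = -3$ ($c = \frac{1}{3} \cdot 3 \left(-3\right) = 1 \left(-3\right) = -3$)
$N{\left(u,F \right)} = 1$ ($N{\left(u,F \right)} = 1^{-1} = 1$)
$v{\left(d \right)} = \frac{76}{3}$ ($v{\left(d \right)} = 4 + \frac{\left(-3 - 5\right)^{2}}{3} = 4 + \frac{\left(-8\right)^{2}}{3} = 4 + \frac{1}{3} \cdot 64 = 4 + \frac{64}{3} = \frac{76}{3}$)
$v{\left(13 \right)} N{\left(-10,11 \right)} + 28 = \frac{76}{3} \cdot 1 + 28 = \frac{76}{3} + 28 = \frac{160}{3}$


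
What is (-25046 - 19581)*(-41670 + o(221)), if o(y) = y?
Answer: 1849744523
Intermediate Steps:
(-25046 - 19581)*(-41670 + o(221)) = (-25046 - 19581)*(-41670 + 221) = -44627*(-41449) = 1849744523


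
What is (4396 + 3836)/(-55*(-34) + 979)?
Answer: 1176/407 ≈ 2.8894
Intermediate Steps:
(4396 + 3836)/(-55*(-34) + 979) = 8232/(1870 + 979) = 8232/2849 = 8232*(1/2849) = 1176/407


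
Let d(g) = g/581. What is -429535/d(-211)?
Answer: 249559835/211 ≈ 1.1827e+6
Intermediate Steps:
d(g) = g/581 (d(g) = g*(1/581) = g/581)
-429535/d(-211) = -429535/((1/581)*(-211)) = -429535/(-211/581) = -429535*(-581/211) = 249559835/211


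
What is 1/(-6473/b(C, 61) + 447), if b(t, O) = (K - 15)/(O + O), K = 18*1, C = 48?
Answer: -3/788365 ≈ -3.8053e-6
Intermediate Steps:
K = 18
b(t, O) = 3/(2*O) (b(t, O) = (18 - 15)/(O + O) = 3/((2*O)) = 3*(1/(2*O)) = 3/(2*O))
1/(-6473/b(C, 61) + 447) = 1/(-6473/((3/2)/61) + 447) = 1/(-6473/((3/2)*(1/61)) + 447) = 1/(-6473/3/122 + 447) = 1/(-6473*122/3 + 447) = 1/(-789706/3 + 447) = 1/(-788365/3) = -3/788365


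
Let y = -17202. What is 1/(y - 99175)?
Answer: -1/116377 ≈ -8.5928e-6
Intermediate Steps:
1/(y - 99175) = 1/(-17202 - 99175) = 1/(-116377) = -1/116377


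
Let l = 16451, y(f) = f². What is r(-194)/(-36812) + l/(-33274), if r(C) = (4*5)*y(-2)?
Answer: -152064033/306220622 ≈ -0.49658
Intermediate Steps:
r(C) = 80 (r(C) = (4*5)*(-2)² = 20*4 = 80)
r(-194)/(-36812) + l/(-33274) = 80/(-36812) + 16451/(-33274) = 80*(-1/36812) + 16451*(-1/33274) = -20/9203 - 16451/33274 = -152064033/306220622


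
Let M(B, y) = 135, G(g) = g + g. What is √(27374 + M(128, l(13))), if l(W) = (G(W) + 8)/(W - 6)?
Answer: √27509 ≈ 165.86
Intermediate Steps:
G(g) = 2*g
l(W) = (8 + 2*W)/(-6 + W) (l(W) = (2*W + 8)/(W - 6) = (8 + 2*W)/(-6 + W))
√(27374 + M(128, l(13))) = √(27374 + 135) = √27509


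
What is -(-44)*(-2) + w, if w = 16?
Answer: -72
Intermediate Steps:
-(-44)*(-2) + w = -(-44)*(-2) + 16 = -11*8 + 16 = -88 + 16 = -72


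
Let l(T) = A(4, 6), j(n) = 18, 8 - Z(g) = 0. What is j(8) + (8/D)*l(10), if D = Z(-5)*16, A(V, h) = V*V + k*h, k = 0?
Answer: 19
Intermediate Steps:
Z(g) = 8 (Z(g) = 8 - 1*0 = 8 + 0 = 8)
A(V, h) = V**2 (A(V, h) = V*V + 0*h = V**2 + 0 = V**2)
l(T) = 16 (l(T) = 4**2 = 16)
D = 128 (D = 8*16 = 128)
j(8) + (8/D)*l(10) = 18 + (8/128)*16 = 18 + (8*(1/128))*16 = 18 + (1/16)*16 = 18 + 1 = 19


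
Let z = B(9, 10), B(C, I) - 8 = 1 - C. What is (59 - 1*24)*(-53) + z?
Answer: -1855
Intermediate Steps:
B(C, I) = 9 - C (B(C, I) = 8 + (1 - C) = 9 - C)
z = 0 (z = 9 - 1*9 = 9 - 9 = 0)
(59 - 1*24)*(-53) + z = (59 - 1*24)*(-53) + 0 = (59 - 24)*(-53) + 0 = 35*(-53) + 0 = -1855 + 0 = -1855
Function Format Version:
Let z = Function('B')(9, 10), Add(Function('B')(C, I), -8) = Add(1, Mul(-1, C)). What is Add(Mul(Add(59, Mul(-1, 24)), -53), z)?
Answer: -1855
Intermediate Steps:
Function('B')(C, I) = Add(9, Mul(-1, C)) (Function('B')(C, I) = Add(8, Add(1, Mul(-1, C))) = Add(9, Mul(-1, C)))
z = 0 (z = Add(9, Mul(-1, 9)) = Add(9, -9) = 0)
Add(Mul(Add(59, Mul(-1, 24)), -53), z) = Add(Mul(Add(59, Mul(-1, 24)), -53), 0) = Add(Mul(Add(59, -24), -53), 0) = Add(Mul(35, -53), 0) = Add(-1855, 0) = -1855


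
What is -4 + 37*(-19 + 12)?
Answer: -263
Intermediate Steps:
-4 + 37*(-19 + 12) = -4 + 37*(-7) = -4 - 259 = -263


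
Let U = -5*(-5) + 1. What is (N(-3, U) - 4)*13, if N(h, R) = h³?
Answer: -403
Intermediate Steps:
U = 26 (U = 25 + 1 = 26)
(N(-3, U) - 4)*13 = ((-3)³ - 4)*13 = (-27 - 4)*13 = -31*13 = -403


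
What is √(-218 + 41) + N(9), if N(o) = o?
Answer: 9 + I*√177 ≈ 9.0 + 13.304*I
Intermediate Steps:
√(-218 + 41) + N(9) = √(-218 + 41) + 9 = √(-177) + 9 = I*√177 + 9 = 9 + I*√177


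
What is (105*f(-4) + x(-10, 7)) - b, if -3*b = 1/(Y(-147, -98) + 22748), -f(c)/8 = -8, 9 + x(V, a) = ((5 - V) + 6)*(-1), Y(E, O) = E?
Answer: 453602071/67803 ≈ 6690.0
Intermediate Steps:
x(V, a) = -20 + V (x(V, a) = -9 + ((5 - V) + 6)*(-1) = -9 + (11 - V)*(-1) = -9 + (-11 + V) = -20 + V)
f(c) = 64 (f(c) = -8*(-8) = 64)
b = -1/67803 (b = -1/(3*(-147 + 22748)) = -1/3/22601 = -1/3*1/22601 = -1/67803 ≈ -1.4749e-5)
(105*f(-4) + x(-10, 7)) - b = (105*64 + (-20 - 10)) - 1*(-1/67803) = (6720 - 30) + 1/67803 = 6690 + 1/67803 = 453602071/67803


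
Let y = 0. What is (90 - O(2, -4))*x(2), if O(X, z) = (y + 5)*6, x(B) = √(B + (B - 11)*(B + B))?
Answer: 60*I*√34 ≈ 349.86*I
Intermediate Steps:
x(B) = √(B + 2*B*(-11 + B)) (x(B) = √(B + (-11 + B)*(2*B)) = √(B + 2*B*(-11 + B)))
O(X, z) = 30 (O(X, z) = (0 + 5)*6 = 5*6 = 30)
(90 - O(2, -4))*x(2) = (90 - 1*30)*√(2*(-21 + 2*2)) = (90 - 30)*√(2*(-21 + 4)) = 60*√(2*(-17)) = 60*√(-34) = 60*(I*√34) = 60*I*√34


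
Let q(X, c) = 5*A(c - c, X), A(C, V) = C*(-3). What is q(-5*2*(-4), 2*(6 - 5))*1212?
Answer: 0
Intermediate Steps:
A(C, V) = -3*C
q(X, c) = 0 (q(X, c) = 5*(-3*(c - c)) = 5*(-3*0) = 5*0 = 0)
q(-5*2*(-4), 2*(6 - 5))*1212 = 0*1212 = 0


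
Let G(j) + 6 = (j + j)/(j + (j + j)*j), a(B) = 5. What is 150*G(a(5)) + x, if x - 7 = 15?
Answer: -9358/11 ≈ -850.73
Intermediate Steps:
x = 22 (x = 7 + 15 = 22)
G(j) = -6 + 2*j/(j + 2*j²) (G(j) = -6 + (j + j)/(j + (j + j)*j) = -6 + (2*j)/(j + (2*j)*j) = -6 + (2*j)/(j + 2*j²) = -6 + 2*j/(j + 2*j²))
150*G(a(5)) + x = 150*(4*(-1 - 3*5)/(1 + 2*5)) + 22 = 150*(4*(-1 - 15)/(1 + 10)) + 22 = 150*(4*(-16)/11) + 22 = 150*(4*(1/11)*(-16)) + 22 = 150*(-64/11) + 22 = -9600/11 + 22 = -9358/11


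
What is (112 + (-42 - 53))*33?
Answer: 561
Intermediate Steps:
(112 + (-42 - 53))*33 = (112 - 95)*33 = 17*33 = 561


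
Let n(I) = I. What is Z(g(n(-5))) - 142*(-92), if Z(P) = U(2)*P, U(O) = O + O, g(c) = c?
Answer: 13044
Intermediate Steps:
U(O) = 2*O
Z(P) = 4*P (Z(P) = (2*2)*P = 4*P)
Z(g(n(-5))) - 142*(-92) = 4*(-5) - 142*(-92) = -20 + 13064 = 13044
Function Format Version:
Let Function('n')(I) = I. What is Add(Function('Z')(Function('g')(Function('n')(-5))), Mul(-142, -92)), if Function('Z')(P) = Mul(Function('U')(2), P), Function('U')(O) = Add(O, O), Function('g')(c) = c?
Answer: 13044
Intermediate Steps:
Function('U')(O) = Mul(2, O)
Function('Z')(P) = Mul(4, P) (Function('Z')(P) = Mul(Mul(2, 2), P) = Mul(4, P))
Add(Function('Z')(Function('g')(Function('n')(-5))), Mul(-142, -92)) = Add(Mul(4, -5), Mul(-142, -92)) = Add(-20, 13064) = 13044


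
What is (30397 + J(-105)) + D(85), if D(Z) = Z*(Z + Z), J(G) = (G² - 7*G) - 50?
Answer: 56557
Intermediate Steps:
J(G) = -50 + G² - 7*G
D(Z) = 2*Z² (D(Z) = Z*(2*Z) = 2*Z²)
(30397 + J(-105)) + D(85) = (30397 + (-50 + (-105)² - 7*(-105))) + 2*85² = (30397 + (-50 + 11025 + 735)) + 2*7225 = (30397 + 11710) + 14450 = 42107 + 14450 = 56557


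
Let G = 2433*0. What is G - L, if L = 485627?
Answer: -485627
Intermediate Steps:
G = 0
G - L = 0 - 1*485627 = 0 - 485627 = -485627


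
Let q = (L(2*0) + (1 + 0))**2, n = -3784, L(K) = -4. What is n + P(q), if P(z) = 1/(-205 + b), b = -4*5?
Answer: -851401/225 ≈ -3784.0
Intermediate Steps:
b = -20
q = 9 (q = (-4 + (1 + 0))**2 = (-4 + 1)**2 = (-3)**2 = 9)
P(z) = -1/225 (P(z) = 1/(-205 - 20) = 1/(-225) = -1/225)
n + P(q) = -3784 - 1/225 = -851401/225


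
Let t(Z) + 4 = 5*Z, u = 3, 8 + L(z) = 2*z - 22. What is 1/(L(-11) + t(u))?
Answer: -1/41 ≈ -0.024390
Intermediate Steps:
L(z) = -30 + 2*z (L(z) = -8 + (2*z - 22) = -8 + (-22 + 2*z) = -30 + 2*z)
t(Z) = -4 + 5*Z
1/(L(-11) + t(u)) = 1/((-30 + 2*(-11)) + (-4 + 5*3)) = 1/((-30 - 22) + (-4 + 15)) = 1/(-52 + 11) = 1/(-41) = -1/41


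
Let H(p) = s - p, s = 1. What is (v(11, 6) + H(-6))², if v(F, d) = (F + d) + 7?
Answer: 961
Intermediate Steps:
v(F, d) = 7 + F + d
H(p) = 1 - p
(v(11, 6) + H(-6))² = ((7 + 11 + 6) + (1 - 1*(-6)))² = (24 + (1 + 6))² = (24 + 7)² = 31² = 961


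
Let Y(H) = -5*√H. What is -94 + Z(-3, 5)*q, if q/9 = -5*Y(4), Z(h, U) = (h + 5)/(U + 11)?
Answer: -151/4 ≈ -37.750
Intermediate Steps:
Z(h, U) = (5 + h)/(11 + U)
q = 450 (q = 9*(-(-25)*√4) = 9*(-(-25)*2) = 9*(-5*(-10)) = 9*50 = 450)
-94 + Z(-3, 5)*q = -94 + ((5 - 3)/(11 + 5))*450 = -94 + (2/16)*450 = -94 + ((1/16)*2)*450 = -94 + (⅛)*450 = -94 + 225/4 = -151/4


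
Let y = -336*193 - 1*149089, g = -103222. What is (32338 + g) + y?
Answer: -284821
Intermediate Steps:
y = -213937 (y = -64848 - 149089 = -213937)
(32338 + g) + y = (32338 - 103222) - 213937 = -70884 - 213937 = -284821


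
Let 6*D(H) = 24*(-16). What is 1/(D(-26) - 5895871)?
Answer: -1/5895935 ≈ -1.6961e-7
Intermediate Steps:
D(H) = -64 (D(H) = (24*(-16))/6 = (1/6)*(-384) = -64)
1/(D(-26) - 5895871) = 1/(-64 - 5895871) = 1/(-5895935) = -1/5895935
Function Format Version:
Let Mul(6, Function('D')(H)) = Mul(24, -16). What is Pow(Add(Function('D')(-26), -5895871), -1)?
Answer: Rational(-1, 5895935) ≈ -1.6961e-7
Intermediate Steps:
Function('D')(H) = -64 (Function('D')(H) = Mul(Rational(1, 6), Mul(24, -16)) = Mul(Rational(1, 6), -384) = -64)
Pow(Add(Function('D')(-26), -5895871), -1) = Pow(Add(-64, -5895871), -1) = Pow(-5895935, -1) = Rational(-1, 5895935)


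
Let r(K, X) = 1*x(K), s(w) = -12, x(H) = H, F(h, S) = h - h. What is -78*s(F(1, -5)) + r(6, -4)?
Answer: 942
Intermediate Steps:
F(h, S) = 0
r(K, X) = K (r(K, X) = 1*K = K)
-78*s(F(1, -5)) + r(6, -4) = -78*(-12) + 6 = 936 + 6 = 942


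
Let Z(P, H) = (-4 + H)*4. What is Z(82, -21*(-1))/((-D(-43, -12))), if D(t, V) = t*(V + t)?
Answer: -68/2365 ≈ -0.028753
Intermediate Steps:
Z(P, H) = -16 + 4*H
Z(82, -21*(-1))/((-D(-43, -12))) = (-16 + 4*(-21*(-1)))/((-(-43)*(-12 - 43))) = (-16 + 4*21)/((-(-43)*(-55))) = (-16 + 84)/((-1*2365)) = 68/(-2365) = 68*(-1/2365) = -68/2365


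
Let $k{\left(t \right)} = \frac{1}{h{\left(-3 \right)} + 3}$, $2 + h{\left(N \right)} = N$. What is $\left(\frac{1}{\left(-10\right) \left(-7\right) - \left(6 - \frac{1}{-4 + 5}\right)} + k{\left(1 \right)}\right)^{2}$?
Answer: $\frac{3969}{16900} \approx 0.23485$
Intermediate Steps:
$h{\left(N \right)} = -2 + N$
$k{\left(t \right)} = - \frac{1}{2}$ ($k{\left(t \right)} = \frac{1}{\left(-2 - 3\right) + 3} = \frac{1}{-5 + 3} = \frac{1}{-2} = - \frac{1}{2}$)
$\left(\frac{1}{\left(-10\right) \left(-7\right) - \left(6 - \frac{1}{-4 + 5}\right)} + k{\left(1 \right)}\right)^{2} = \left(\frac{1}{\left(-10\right) \left(-7\right) - \left(6 - \frac{1}{-4 + 5}\right)} - \frac{1}{2}\right)^{2} = \left(\frac{1}{70 - \left(6 - 1^{-1}\right)} - \frac{1}{2}\right)^{2} = \left(\frac{1}{70 + \left(1 \cdot 1 - 6\right)} - \frac{1}{2}\right)^{2} = \left(\frac{1}{70 + \left(1 - 6\right)} - \frac{1}{2}\right)^{2} = \left(\frac{1}{70 - 5} - \frac{1}{2}\right)^{2} = \left(\frac{1}{65} - \frac{1}{2}\right)^{2} = \left(- \frac{63}{130}\right)^{2} = \frac{3969}{16900}$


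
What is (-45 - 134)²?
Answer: 32041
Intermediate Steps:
(-45 - 134)² = (-179)² = 32041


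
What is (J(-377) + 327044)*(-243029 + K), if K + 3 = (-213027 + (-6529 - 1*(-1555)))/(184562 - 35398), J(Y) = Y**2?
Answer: -17008386052663077/149164 ≈ -1.1402e+11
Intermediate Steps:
K = -665493/149164 (K = -3 + (-213027 + (-6529 - 1*(-1555)))/(184562 - 35398) = -3 + (-213027 + (-6529 + 1555))/149164 = -3 + (-213027 - 4974)*(1/149164) = -3 - 218001*1/149164 = -3 - 218001/149164 = -665493/149164 ≈ -4.4615)
(J(-377) + 327044)*(-243029 + K) = ((-377)**2 + 327044)*(-243029 - 665493/149164) = (142129 + 327044)*(-36251843249/149164) = 469173*(-36251843249/149164) = -17008386052663077/149164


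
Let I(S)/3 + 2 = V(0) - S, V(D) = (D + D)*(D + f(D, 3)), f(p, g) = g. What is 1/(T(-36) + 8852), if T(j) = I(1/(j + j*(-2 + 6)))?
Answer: 60/530761 ≈ 0.00011305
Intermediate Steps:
V(D) = 2*D*(3 + D) (V(D) = (D + D)*(D + 3) = (2*D)*(3 + D) = 2*D*(3 + D))
I(S) = -6 - 3*S (I(S) = -6 + 3*(2*0*(3 + 0) - S) = -6 + 3*(2*0*3 - S) = -6 + 3*(0 - S) = -6 + 3*(-S) = -6 - 3*S)
T(j) = -6 - 3/(5*j) (T(j) = -6 - 3/(j + j*(-2 + 6)) = -6 - 3/(j + j*4) = -6 - 3/(j + 4*j) = -6 - 3*1/(5*j) = -6 - 3/(5*j))
1/(T(-36) + 8852) = 1/((-6 - ⅗/(-36)) + 8852) = 1/((-6 - ⅗*(-1/36)) + 8852) = 1/((-6 + 1/60) + 8852) = 1/(-359/60 + 8852) = 1/(530761/60) = 60/530761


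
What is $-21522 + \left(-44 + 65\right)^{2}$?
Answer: $-21081$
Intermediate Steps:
$-21522 + \left(-44 + 65\right)^{2} = -21522 + 21^{2} = -21522 + 441 = -21081$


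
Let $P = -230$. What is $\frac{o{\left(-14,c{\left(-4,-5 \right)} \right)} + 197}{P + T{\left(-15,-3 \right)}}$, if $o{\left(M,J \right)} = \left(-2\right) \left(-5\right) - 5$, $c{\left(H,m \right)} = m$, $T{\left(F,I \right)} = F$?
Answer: $- \frac{202}{245} \approx -0.82449$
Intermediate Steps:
$o{\left(M,J \right)} = 5$ ($o{\left(M,J \right)} = 10 - 5 = 5$)
$\frac{o{\left(-14,c{\left(-4,-5 \right)} \right)} + 197}{P + T{\left(-15,-3 \right)}} = \frac{5 + 197}{-230 - 15} = \frac{202}{-245} = 202 \left(- \frac{1}{245}\right) = - \frac{202}{245}$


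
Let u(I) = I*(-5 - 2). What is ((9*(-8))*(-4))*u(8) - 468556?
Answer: -484684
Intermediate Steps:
u(I) = -7*I (u(I) = I*(-7) = -7*I)
((9*(-8))*(-4))*u(8) - 468556 = ((9*(-8))*(-4))*(-7*8) - 468556 = -72*(-4)*(-56) - 468556 = 288*(-56) - 468556 = -16128 - 468556 = -484684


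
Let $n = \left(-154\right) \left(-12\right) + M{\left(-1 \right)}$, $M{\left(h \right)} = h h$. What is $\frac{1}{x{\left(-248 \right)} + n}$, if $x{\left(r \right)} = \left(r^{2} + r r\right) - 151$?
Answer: $\frac{1}{124706} \approx 8.0189 \cdot 10^{-6}$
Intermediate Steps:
$M{\left(h \right)} = h^{2}$
$x{\left(r \right)} = -151 + 2 r^{2}$ ($x{\left(r \right)} = \left(r^{2} + r^{2}\right) - 151 = 2 r^{2} - 151 = -151 + 2 r^{2}$)
$n = 1849$ ($n = \left(-154\right) \left(-12\right) + \left(-1\right)^{2} = 1848 + 1 = 1849$)
$\frac{1}{x{\left(-248 \right)} + n} = \frac{1}{\left(-151 + 2 \left(-248\right)^{2}\right) + 1849} = \frac{1}{\left(-151 + 2 \cdot 61504\right) + 1849} = \frac{1}{\left(-151 + 123008\right) + 1849} = \frac{1}{122857 + 1849} = \frac{1}{124706}$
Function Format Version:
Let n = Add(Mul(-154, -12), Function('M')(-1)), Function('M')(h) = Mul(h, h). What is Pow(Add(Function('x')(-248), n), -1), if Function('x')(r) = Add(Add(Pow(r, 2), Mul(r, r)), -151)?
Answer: Rational(1, 124706) ≈ 8.0189e-6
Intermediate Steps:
Function('M')(h) = Pow(h, 2)
Function('x')(r) = Add(-151, Mul(2, Pow(r, 2))) (Function('x')(r) = Add(Add(Pow(r, 2), Pow(r, 2)), -151) = Add(Mul(2, Pow(r, 2)), -151) = Add(-151, Mul(2, Pow(r, 2))))
n = 1849 (n = Add(Mul(-154, -12), Pow(-1, 2)) = Add(1848, 1) = 1849)
Pow(Add(Function('x')(-248), n), -1) = Pow(Add(Add(-151, Mul(2, Pow(-248, 2))), 1849), -1) = Pow(Add(Add(-151, Mul(2, 61504)), 1849), -1) = Pow(Add(Add(-151, 123008), 1849), -1) = Pow(Add(122857, 1849), -1) = Pow(124706, -1) = Rational(1, 124706)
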